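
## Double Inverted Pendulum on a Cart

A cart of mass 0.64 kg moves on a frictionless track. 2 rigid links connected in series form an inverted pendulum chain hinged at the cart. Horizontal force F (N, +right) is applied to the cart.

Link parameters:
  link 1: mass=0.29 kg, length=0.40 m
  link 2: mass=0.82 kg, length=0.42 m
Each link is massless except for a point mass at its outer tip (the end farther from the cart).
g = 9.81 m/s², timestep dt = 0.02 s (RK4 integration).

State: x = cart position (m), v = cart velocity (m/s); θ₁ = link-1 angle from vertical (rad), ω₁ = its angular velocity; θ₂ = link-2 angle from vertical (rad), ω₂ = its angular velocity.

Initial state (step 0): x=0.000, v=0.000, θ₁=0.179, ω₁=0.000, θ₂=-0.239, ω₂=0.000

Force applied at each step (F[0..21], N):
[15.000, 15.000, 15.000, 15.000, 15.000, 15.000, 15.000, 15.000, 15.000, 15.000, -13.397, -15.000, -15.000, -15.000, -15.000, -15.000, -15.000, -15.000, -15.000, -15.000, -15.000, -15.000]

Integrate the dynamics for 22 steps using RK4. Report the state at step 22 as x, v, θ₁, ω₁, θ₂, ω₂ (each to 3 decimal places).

Answer: x=0.593, v=-2.900, θ₁=-2.832, ω₁=-13.763, θ₂=-1.117, ω₂=-8.695

Derivation:
apply F[0]=+15.000 → step 1: x=0.004, v=0.414, θ₁=0.174, ω₁=-0.458, θ₂=-0.246, ω₂=-0.668
apply F[1]=+15.000 → step 2: x=0.017, v=0.832, θ₁=0.160, ω₁=-0.960, θ₂=-0.266, ω₂=-1.311
apply F[2]=+15.000 → step 3: x=0.037, v=1.261, θ₁=0.135, ω₁=-1.552, θ₂=-0.298, ω₂=-1.897
apply F[3]=+15.000 → step 4: x=0.067, v=1.704, θ₁=0.097, ω₁=-2.279, θ₂=-0.341, ω₂=-2.387
apply F[4]=+15.000 → step 5: x=0.106, v=2.161, θ₁=0.043, ω₁=-3.192, θ₂=-0.392, ω₂=-2.724
apply F[5]=+15.000 → step 6: x=0.154, v=2.629, θ₁=-0.032, ω₁=-4.331, θ₂=-0.448, ω₂=-2.832
apply F[6]=+15.000 → step 7: x=0.211, v=3.088, θ₁=-0.132, ω₁=-5.709, θ₂=-0.503, ω₂=-2.622
apply F[7]=+15.000 → step 8: x=0.277, v=3.488, θ₁=-0.261, ω₁=-7.236, θ₂=-0.551, ω₂=-2.048
apply F[8]=+15.000 → step 9: x=0.349, v=3.742, θ₁=-0.420, ω₁=-8.573, θ₂=-0.584, ω₂=-1.301
apply F[9]=+15.000 → step 10: x=0.425, v=3.796, θ₁=-0.599, ω₁=-9.226, θ₂=-0.605, ω₂=-0.922
apply F[10]=-13.397 → step 11: x=0.495, v=3.245, θ₁=-0.775, ω₁=-8.417, θ₂=-0.624, ω₂=-0.991
apply F[11]=-15.000 → step 12: x=0.555, v=2.742, θ₁=-0.938, ω₁=-7.925, θ₂=-0.645, ω₂=-1.039
apply F[12]=-15.000 → step 13: x=0.605, v=2.277, θ₁=-1.094, ω₁=-7.732, θ₂=-0.665, ω₂=-1.029
apply F[13]=-15.000 → step 14: x=0.646, v=1.821, θ₁=-1.249, ω₁=-7.756, θ₂=-0.686, ω₂=-0.995
apply F[14]=-15.000 → step 15: x=0.678, v=1.355, θ₁=-1.406, ω₁=-7.947, θ₂=-0.705, ω₂=-0.988
apply F[15]=-15.000 → step 16: x=0.700, v=0.867, θ₁=-1.568, ω₁=-8.282, θ₂=-0.726, ω₂=-1.061
apply F[16]=-15.000 → step 17: x=0.713, v=0.347, θ₁=-1.738, ω₁=-8.760, θ₂=-0.749, ω₂=-1.275
apply F[17]=-15.000 → step 18: x=0.714, v=-0.213, θ₁=-1.919, ω₁=-9.399, θ₂=-0.778, ω₂=-1.711
apply F[18]=-15.000 → step 19: x=0.704, v=-0.821, θ₁=-2.115, ω₁=-10.232, θ₂=-0.819, ω₂=-2.479
apply F[19]=-15.000 → step 20: x=0.681, v=-1.484, θ₁=-2.330, ω₁=-11.292, θ₂=-0.881, ω₂=-3.746
apply F[20]=-15.000 → step 21: x=0.644, v=-2.194, θ₁=-2.568, ω₁=-12.557, θ₂=-0.974, ω₂=-5.746
apply F[21]=-15.000 → step 22: x=0.593, v=-2.900, θ₁=-2.832, ω₁=-13.763, θ₂=-1.117, ω₂=-8.695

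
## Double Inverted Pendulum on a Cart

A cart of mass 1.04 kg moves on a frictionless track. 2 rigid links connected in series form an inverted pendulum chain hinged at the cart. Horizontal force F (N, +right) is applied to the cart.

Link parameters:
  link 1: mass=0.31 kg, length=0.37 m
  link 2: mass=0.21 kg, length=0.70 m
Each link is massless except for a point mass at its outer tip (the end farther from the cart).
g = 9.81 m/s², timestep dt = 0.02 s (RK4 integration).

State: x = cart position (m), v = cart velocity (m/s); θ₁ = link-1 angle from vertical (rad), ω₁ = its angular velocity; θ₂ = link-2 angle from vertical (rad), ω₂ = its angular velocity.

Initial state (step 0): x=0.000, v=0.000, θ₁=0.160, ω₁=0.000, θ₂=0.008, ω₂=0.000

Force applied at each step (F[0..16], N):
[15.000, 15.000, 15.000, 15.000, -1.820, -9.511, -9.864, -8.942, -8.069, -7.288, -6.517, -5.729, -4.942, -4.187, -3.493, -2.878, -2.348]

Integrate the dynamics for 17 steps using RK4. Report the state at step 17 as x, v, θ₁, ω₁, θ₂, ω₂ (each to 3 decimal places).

apply F[0]=+15.000 → step 1: x=0.003, v=0.270, θ₁=0.154, ω₁=-0.575, θ₂=0.007, ω₂=-0.083
apply F[1]=+15.000 → step 2: x=0.011, v=0.542, θ₁=0.137, ω₁=-1.168, θ₂=0.005, ω₂=-0.159
apply F[2]=+15.000 → step 3: x=0.024, v=0.818, θ₁=0.107, ω₁=-1.796, θ₂=0.001, ω₂=-0.219
apply F[3]=+15.000 → step 4: x=0.044, v=1.098, θ₁=0.065, ω₁=-2.475, θ₂=-0.004, ω₂=-0.259
apply F[4]=-1.820 → step 5: x=0.065, v=1.060, θ₁=0.017, ω₁=-2.337, θ₂=-0.009, ω₂=-0.276
apply F[5]=-9.511 → step 6: x=0.085, v=0.878, θ₁=-0.025, ω₁=-1.845, θ₂=-0.015, ω₂=-0.278
apply F[6]=-9.864 → step 7: x=0.100, v=0.692, θ₁=-0.057, ω₁=-1.374, θ₂=-0.020, ω₂=-0.267
apply F[7]=-8.942 → step 8: x=0.112, v=0.527, θ₁=-0.081, ω₁=-0.982, θ₂=-0.025, ω₂=-0.245
apply F[8]=-8.069 → step 9: x=0.121, v=0.381, θ₁=-0.097, ω₁=-0.659, θ₂=-0.030, ω₂=-0.215
apply F[9]=-7.288 → step 10: x=0.128, v=0.251, θ₁=-0.108, ω₁=-0.391, θ₂=-0.034, ω₂=-0.181
apply F[10]=-6.517 → step 11: x=0.132, v=0.137, θ₁=-0.113, ω₁=-0.172, θ₂=-0.037, ω₂=-0.144
apply F[11]=-5.729 → step 12: x=0.133, v=0.039, θ₁=-0.115, ω₁=0.003, θ₂=-0.040, ω₂=-0.106
apply F[12]=-4.942 → step 13: x=0.133, v=-0.045, θ₁=-0.113, ω₁=0.139, θ₂=-0.042, ω₂=-0.070
apply F[13]=-4.187 → step 14: x=0.132, v=-0.114, θ₁=-0.110, ω₁=0.241, θ₂=-0.043, ω₂=-0.037
apply F[14]=-3.493 → step 15: x=0.129, v=-0.171, θ₁=-0.104, ω₁=0.312, θ₂=-0.043, ω₂=-0.006
apply F[15]=-2.878 → step 16: x=0.125, v=-0.216, θ₁=-0.097, ω₁=0.360, θ₂=-0.043, ω₂=0.021
apply F[16]=-2.348 → step 17: x=0.120, v=-0.252, θ₁=-0.090, ω₁=0.389, θ₂=-0.042, ω₂=0.046

Answer: x=0.120, v=-0.252, θ₁=-0.090, ω₁=0.389, θ₂=-0.042, ω₂=0.046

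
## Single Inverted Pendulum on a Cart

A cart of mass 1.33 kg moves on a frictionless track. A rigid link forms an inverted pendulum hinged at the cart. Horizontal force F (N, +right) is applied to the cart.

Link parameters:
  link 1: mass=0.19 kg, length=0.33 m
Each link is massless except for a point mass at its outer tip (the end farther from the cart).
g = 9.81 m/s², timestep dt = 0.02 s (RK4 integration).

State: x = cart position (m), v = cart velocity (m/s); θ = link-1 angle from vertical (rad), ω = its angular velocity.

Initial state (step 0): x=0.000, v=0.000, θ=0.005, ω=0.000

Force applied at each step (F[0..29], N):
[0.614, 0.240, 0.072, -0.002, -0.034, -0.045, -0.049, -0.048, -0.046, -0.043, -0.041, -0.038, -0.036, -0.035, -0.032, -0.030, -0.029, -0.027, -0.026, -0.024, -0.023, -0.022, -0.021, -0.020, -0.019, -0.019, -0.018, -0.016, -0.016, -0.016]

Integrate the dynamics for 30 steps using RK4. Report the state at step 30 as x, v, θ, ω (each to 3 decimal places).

apply F[0]=+0.614 → step 1: x=0.000, v=0.009, θ=0.005, ω=-0.025
apply F[1]=+0.240 → step 2: x=0.000, v=0.013, θ=0.004, ω=-0.033
apply F[2]=+0.072 → step 3: x=0.001, v=0.014, θ=0.004, ω=-0.033
apply F[3]=-0.002 → step 4: x=0.001, v=0.013, θ=0.003, ω=-0.031
apply F[4]=-0.034 → step 5: x=0.001, v=0.013, θ=0.002, ω=-0.028
apply F[5]=-0.045 → step 6: x=0.001, v=0.012, θ=0.002, ω=-0.024
apply F[6]=-0.049 → step 7: x=0.002, v=0.011, θ=0.001, ω=-0.021
apply F[7]=-0.048 → step 8: x=0.002, v=0.011, θ=0.001, ω=-0.018
apply F[8]=-0.046 → step 9: x=0.002, v=0.010, θ=0.001, ω=-0.015
apply F[9]=-0.043 → step 10: x=0.002, v=0.009, θ=0.000, ω=-0.013
apply F[10]=-0.041 → step 11: x=0.002, v=0.009, θ=0.000, ω=-0.011
apply F[11]=-0.038 → step 12: x=0.003, v=0.008, θ=-0.000, ω=-0.009
apply F[12]=-0.036 → step 13: x=0.003, v=0.007, θ=-0.000, ω=-0.008
apply F[13]=-0.035 → step 14: x=0.003, v=0.007, θ=-0.000, ω=-0.006
apply F[14]=-0.032 → step 15: x=0.003, v=0.006, θ=-0.001, ω=-0.005
apply F[15]=-0.030 → step 16: x=0.003, v=0.006, θ=-0.001, ω=-0.004
apply F[16]=-0.029 → step 17: x=0.003, v=0.006, θ=-0.001, ω=-0.003
apply F[17]=-0.027 → step 18: x=0.003, v=0.005, θ=-0.001, ω=-0.003
apply F[18]=-0.026 → step 19: x=0.003, v=0.005, θ=-0.001, ω=-0.002
apply F[19]=-0.024 → step 20: x=0.004, v=0.005, θ=-0.001, ω=-0.002
apply F[20]=-0.023 → step 21: x=0.004, v=0.004, θ=-0.001, ω=-0.001
apply F[21]=-0.022 → step 22: x=0.004, v=0.004, θ=-0.001, ω=-0.001
apply F[22]=-0.021 → step 23: x=0.004, v=0.004, θ=-0.001, ω=-0.000
apply F[23]=-0.020 → step 24: x=0.004, v=0.003, θ=-0.001, ω=-0.000
apply F[24]=-0.019 → step 25: x=0.004, v=0.003, θ=-0.001, ω=0.000
apply F[25]=-0.019 → step 26: x=0.004, v=0.003, θ=-0.001, ω=0.000
apply F[26]=-0.018 → step 27: x=0.004, v=0.003, θ=-0.001, ω=0.000
apply F[27]=-0.016 → step 28: x=0.004, v=0.002, θ=-0.001, ω=0.001
apply F[28]=-0.016 → step 29: x=0.004, v=0.002, θ=-0.001, ω=0.001
apply F[29]=-0.016 → step 30: x=0.004, v=0.002, θ=-0.001, ω=0.001

Answer: x=0.004, v=0.002, θ=-0.001, ω=0.001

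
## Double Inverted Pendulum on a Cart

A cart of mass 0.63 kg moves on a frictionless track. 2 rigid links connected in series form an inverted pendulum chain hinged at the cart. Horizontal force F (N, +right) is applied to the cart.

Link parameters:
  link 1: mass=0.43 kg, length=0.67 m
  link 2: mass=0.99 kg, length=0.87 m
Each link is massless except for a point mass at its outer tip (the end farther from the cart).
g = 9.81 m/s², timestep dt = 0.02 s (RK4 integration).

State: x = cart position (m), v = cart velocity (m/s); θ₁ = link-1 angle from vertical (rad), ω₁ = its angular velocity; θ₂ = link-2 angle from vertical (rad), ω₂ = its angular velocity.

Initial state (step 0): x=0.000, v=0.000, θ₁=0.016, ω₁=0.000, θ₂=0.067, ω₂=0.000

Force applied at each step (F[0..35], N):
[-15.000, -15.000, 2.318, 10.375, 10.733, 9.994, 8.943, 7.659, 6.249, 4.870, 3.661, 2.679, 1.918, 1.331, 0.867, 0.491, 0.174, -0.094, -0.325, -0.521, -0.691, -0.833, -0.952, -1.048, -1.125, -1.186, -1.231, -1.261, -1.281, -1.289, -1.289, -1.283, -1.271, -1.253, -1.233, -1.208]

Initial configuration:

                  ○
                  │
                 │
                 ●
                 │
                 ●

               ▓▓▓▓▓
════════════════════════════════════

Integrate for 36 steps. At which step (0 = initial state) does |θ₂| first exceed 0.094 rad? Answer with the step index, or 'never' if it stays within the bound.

apply F[0]=-15.000 → step 1: x=-0.005, v=-0.484, θ₁=0.023, ω₁=0.696, θ₂=0.067, ω₂=0.034
apply F[1]=-15.000 → step 2: x=-0.019, v=-0.972, θ₁=0.044, ω₁=1.414, θ₂=0.068, ω₂=0.056
apply F[2]=+2.318 → step 3: x=-0.038, v=-0.921, θ₁=0.072, ω₁=1.348, θ₂=0.070, ω₂=0.064
apply F[3]=+10.375 → step 4: x=-0.054, v=-0.630, θ₁=0.094, ω₁=0.949, θ₂=0.071, ω₂=0.053
apply F[4]=+10.733 → step 5: x=-0.063, v=-0.339, θ₁=0.110, ω₁=0.571, θ₂=0.072, ω₂=0.027
apply F[5]=+9.994 → step 6: x=-0.068, v=-0.078, θ₁=0.118, ω₁=0.250, θ₂=0.072, ω₂=-0.008
apply F[6]=+8.943 → step 7: x=-0.067, v=0.146, θ₁=0.120, ω₁=-0.012, θ₂=0.071, ω₂=-0.048
apply F[7]=+7.659 → step 8: x=-0.062, v=0.332, θ₁=0.118, ω₁=-0.215, θ₂=0.070, ω₂=-0.088
apply F[8]=+6.249 → step 9: x=-0.054, v=0.476, θ₁=0.112, ω₁=-0.362, θ₂=0.068, ω₂=-0.125
apply F[9]=+4.870 → step 10: x=-0.044, v=0.581, θ₁=0.104, ω₁=-0.457, θ₂=0.065, ω₂=-0.157
apply F[10]=+3.661 → step 11: x=-0.031, v=0.653, θ₁=0.094, ω₁=-0.511, θ₂=0.061, ω₂=-0.185
apply F[11]=+2.679 → step 12: x=-0.018, v=0.699, θ₁=0.084, ω₁=-0.533, θ₂=0.057, ω₂=-0.207
apply F[12]=+1.918 → step 13: x=-0.003, v=0.726, θ₁=0.073, ω₁=-0.535, θ₂=0.053, ω₂=-0.224
apply F[13]=+1.331 → step 14: x=0.011, v=0.739, θ₁=0.063, ω₁=-0.523, θ₂=0.049, ω₂=-0.236
apply F[14]=+0.867 → step 15: x=0.026, v=0.741, θ₁=0.052, ω₁=-0.502, θ₂=0.044, ω₂=-0.244
apply F[15]=+0.491 → step 16: x=0.041, v=0.736, θ₁=0.043, ω₁=-0.477, θ₂=0.039, ω₂=-0.249
apply F[16]=+0.174 → step 17: x=0.055, v=0.725, θ₁=0.033, ω₁=-0.449, θ₂=0.034, ω₂=-0.250
apply F[17]=-0.094 → step 18: x=0.070, v=0.710, θ₁=0.025, ω₁=-0.418, θ₂=0.029, ω₂=-0.248
apply F[18]=-0.325 → step 19: x=0.084, v=0.690, θ₁=0.017, ω₁=-0.387, θ₂=0.024, ω₂=-0.244
apply F[19]=-0.521 → step 20: x=0.097, v=0.668, θ₁=0.009, ω₁=-0.356, θ₂=0.019, ω₂=-0.238
apply F[20]=-0.691 → step 21: x=0.110, v=0.644, θ₁=0.002, ω₁=-0.325, θ₂=0.014, ω₂=-0.230
apply F[21]=-0.833 → step 22: x=0.123, v=0.618, θ₁=-0.004, ω₁=-0.295, θ₂=0.010, ω₂=-0.220
apply F[22]=-0.952 → step 23: x=0.135, v=0.590, θ₁=-0.009, ω₁=-0.265, θ₂=0.006, ω₂=-0.210
apply F[23]=-1.048 → step 24: x=0.147, v=0.562, θ₁=-0.014, ω₁=-0.237, θ₂=0.002, ω₂=-0.198
apply F[24]=-1.125 → step 25: x=0.158, v=0.534, θ₁=-0.019, ω₁=-0.211, θ₂=-0.002, ω₂=-0.186
apply F[25]=-1.186 → step 26: x=0.168, v=0.505, θ₁=-0.023, ω₁=-0.185, θ₂=-0.006, ω₂=-0.174
apply F[26]=-1.231 → step 27: x=0.178, v=0.477, θ₁=-0.026, ω₁=-0.162, θ₂=-0.009, ω₂=-0.161
apply F[27]=-1.261 → step 28: x=0.187, v=0.449, θ₁=-0.029, ω₁=-0.140, θ₂=-0.012, ω₂=-0.149
apply F[28]=-1.281 → step 29: x=0.196, v=0.422, θ₁=-0.032, ω₁=-0.120, θ₂=-0.015, ω₂=-0.136
apply F[29]=-1.289 → step 30: x=0.204, v=0.396, θ₁=-0.034, ω₁=-0.101, θ₂=-0.018, ω₂=-0.124
apply F[30]=-1.289 → step 31: x=0.212, v=0.370, θ₁=-0.036, ω₁=-0.084, θ₂=-0.020, ω₂=-0.112
apply F[31]=-1.283 → step 32: x=0.219, v=0.346, θ₁=-0.037, ω₁=-0.069, θ₂=-0.022, ω₂=-0.101
apply F[32]=-1.271 → step 33: x=0.225, v=0.322, θ₁=-0.039, ω₁=-0.055, θ₂=-0.024, ω₂=-0.090
apply F[33]=-1.253 → step 34: x=0.232, v=0.300, θ₁=-0.040, ω₁=-0.042, θ₂=-0.026, ω₂=-0.079
apply F[34]=-1.233 → step 35: x=0.237, v=0.278, θ₁=-0.040, ω₁=-0.031, θ₂=-0.027, ω₂=-0.069
apply F[35]=-1.208 → step 36: x=0.243, v=0.258, θ₁=-0.041, ω₁=-0.021, θ₂=-0.029, ω₂=-0.060
max |θ₂| = 0.072 ≤ 0.094 over all 37 states.

Answer: never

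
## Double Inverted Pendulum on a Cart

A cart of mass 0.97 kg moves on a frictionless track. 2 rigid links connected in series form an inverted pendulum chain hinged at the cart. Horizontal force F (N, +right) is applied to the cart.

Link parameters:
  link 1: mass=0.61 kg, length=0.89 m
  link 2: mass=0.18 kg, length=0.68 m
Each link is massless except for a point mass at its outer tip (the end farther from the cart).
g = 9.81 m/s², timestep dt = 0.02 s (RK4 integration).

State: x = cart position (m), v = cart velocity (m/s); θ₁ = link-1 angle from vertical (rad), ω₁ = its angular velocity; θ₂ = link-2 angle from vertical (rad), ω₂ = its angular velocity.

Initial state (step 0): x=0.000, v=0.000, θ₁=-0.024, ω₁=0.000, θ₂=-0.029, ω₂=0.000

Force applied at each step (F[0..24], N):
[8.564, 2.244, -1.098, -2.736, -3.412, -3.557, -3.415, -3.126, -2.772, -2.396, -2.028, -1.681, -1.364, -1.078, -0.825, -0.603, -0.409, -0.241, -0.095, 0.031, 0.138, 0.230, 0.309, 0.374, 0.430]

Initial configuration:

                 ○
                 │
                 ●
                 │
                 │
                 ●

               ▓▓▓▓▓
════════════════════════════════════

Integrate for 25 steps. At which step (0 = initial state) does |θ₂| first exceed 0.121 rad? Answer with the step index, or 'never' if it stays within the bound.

Answer: never

Derivation:
apply F[0]=+8.564 → step 1: x=0.002, v=0.180, θ₁=-0.026, ω₁=-0.208, θ₂=-0.029, ω₂=-0.002
apply F[1]=+2.244 → step 2: x=0.006, v=0.231, θ₁=-0.031, ω₁=-0.271, θ₂=-0.029, ω₂=-0.002
apply F[2]=-1.098 → step 3: x=0.010, v=0.214, θ₁=-0.036, ω₁=-0.259, θ₂=-0.029, ω₂=-0.000
apply F[3]=-2.736 → step 4: x=0.014, v=0.164, θ₁=-0.041, ω₁=-0.212, θ₂=-0.029, ω₂=0.003
apply F[4]=-3.412 → step 5: x=0.017, v=0.100, θ₁=-0.044, ω₁=-0.151, θ₂=-0.029, ω₂=0.009
apply F[5]=-3.557 → step 6: x=0.018, v=0.034, θ₁=-0.047, ω₁=-0.088, θ₂=-0.029, ω₂=0.015
apply F[6]=-3.415 → step 7: x=0.018, v=-0.028, θ₁=-0.048, ω₁=-0.030, θ₂=-0.028, ω₂=0.022
apply F[7]=-3.126 → step 8: x=0.017, v=-0.085, θ₁=-0.048, ω₁=0.022, θ₂=-0.028, ω₂=0.030
apply F[8]=-2.772 → step 9: x=0.015, v=-0.135, θ₁=-0.047, ω₁=0.066, θ₂=-0.027, ω₂=0.038
apply F[9]=-2.396 → step 10: x=0.012, v=-0.176, θ₁=-0.046, ω₁=0.101, θ₂=-0.026, ω₂=0.045
apply F[10]=-2.028 → step 11: x=0.008, v=-0.211, θ₁=-0.043, ω₁=0.129, θ₂=-0.025, ω₂=0.052
apply F[11]=-1.681 → step 12: x=0.003, v=-0.239, θ₁=-0.041, ω₁=0.150, θ₂=-0.024, ω₂=0.058
apply F[12]=-1.364 → step 13: x=-0.002, v=-0.261, θ₁=-0.037, ω₁=0.165, θ₂=-0.023, ω₂=0.064
apply F[13]=-1.078 → step 14: x=-0.007, v=-0.277, θ₁=-0.034, ω₁=0.175, θ₂=-0.022, ω₂=0.069
apply F[14]=-0.825 → step 15: x=-0.013, v=-0.289, θ₁=-0.030, ω₁=0.180, θ₂=-0.020, ω₂=0.073
apply F[15]=-0.603 → step 16: x=-0.019, v=-0.297, θ₁=-0.027, ω₁=0.182, θ₂=-0.019, ω₂=0.077
apply F[16]=-0.409 → step 17: x=-0.025, v=-0.302, θ₁=-0.023, ω₁=0.181, θ₂=-0.017, ω₂=0.079
apply F[17]=-0.241 → step 18: x=-0.031, v=-0.303, θ₁=-0.020, ω₁=0.178, θ₂=-0.016, ω₂=0.081
apply F[18]=-0.095 → step 19: x=-0.037, v=-0.302, θ₁=-0.016, ω₁=0.173, θ₂=-0.014, ω₂=0.082
apply F[19]=+0.031 → step 20: x=-0.043, v=-0.299, θ₁=-0.013, ω₁=0.166, θ₂=-0.012, ω₂=0.083
apply F[20]=+0.138 → step 21: x=-0.049, v=-0.295, θ₁=-0.009, ω₁=0.159, θ₂=-0.011, ω₂=0.083
apply F[21]=+0.230 → step 22: x=-0.054, v=-0.289, θ₁=-0.006, ω₁=0.150, θ₂=-0.009, ω₂=0.082
apply F[22]=+0.309 → step 23: x=-0.060, v=-0.282, θ₁=-0.003, ω₁=0.141, θ₂=-0.007, ω₂=0.081
apply F[23]=+0.374 → step 24: x=-0.066, v=-0.274, θ₁=-0.001, ω₁=0.132, θ₂=-0.006, ω₂=0.079
apply F[24]=+0.430 → step 25: x=-0.071, v=-0.265, θ₁=0.002, ω₁=0.123, θ₂=-0.004, ω₂=0.077
max |θ₂| = 0.029 ≤ 0.121 over all 26 states.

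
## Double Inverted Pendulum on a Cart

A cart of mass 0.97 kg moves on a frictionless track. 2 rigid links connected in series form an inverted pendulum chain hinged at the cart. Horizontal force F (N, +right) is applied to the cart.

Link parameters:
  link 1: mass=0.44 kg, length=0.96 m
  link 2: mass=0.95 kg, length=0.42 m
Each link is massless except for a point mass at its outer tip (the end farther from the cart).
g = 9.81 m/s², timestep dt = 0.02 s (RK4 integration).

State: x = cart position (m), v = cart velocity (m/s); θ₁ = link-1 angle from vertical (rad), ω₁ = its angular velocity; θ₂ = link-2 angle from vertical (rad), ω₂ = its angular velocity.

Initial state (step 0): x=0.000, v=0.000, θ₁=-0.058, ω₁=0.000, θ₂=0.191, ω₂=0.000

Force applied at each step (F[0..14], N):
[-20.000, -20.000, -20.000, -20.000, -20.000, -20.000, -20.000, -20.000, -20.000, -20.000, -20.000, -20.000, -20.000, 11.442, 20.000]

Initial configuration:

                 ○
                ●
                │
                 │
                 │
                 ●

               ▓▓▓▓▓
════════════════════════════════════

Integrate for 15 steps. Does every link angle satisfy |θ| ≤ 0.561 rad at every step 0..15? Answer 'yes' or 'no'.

Answer: no

Derivation:
apply F[0]=-20.000 → step 1: x=-0.004, v=-0.397, θ₁=-0.055, ω₁=0.298, θ₂=0.195, ω₂=0.357
apply F[1]=-20.000 → step 2: x=-0.016, v=-0.795, θ₁=-0.046, ω₁=0.602, θ₂=0.205, ω₂=0.704
apply F[2]=-20.000 → step 3: x=-0.036, v=-1.198, θ₁=-0.031, ω₁=0.920, θ₂=0.223, ω₂=1.028
apply F[3]=-20.000 → step 4: x=-0.064, v=-1.606, θ₁=-0.009, ω₁=1.259, θ₂=0.246, ω₂=1.318
apply F[4]=-20.000 → step 5: x=-0.100, v=-2.019, θ₁=0.020, ω₁=1.624, θ₂=0.275, ω₂=1.556
apply F[5]=-20.000 → step 6: x=-0.145, v=-2.436, θ₁=0.056, ω₁=2.021, θ₂=0.308, ω₂=1.725
apply F[6]=-20.000 → step 7: x=-0.198, v=-2.853, θ₁=0.101, ω₁=2.451, θ₂=0.343, ω₂=1.807
apply F[7]=-20.000 → step 8: x=-0.259, v=-3.263, θ₁=0.154, ω₁=2.911, θ₂=0.379, ω₂=1.786
apply F[8]=-20.000 → step 9: x=-0.328, v=-3.654, θ₁=0.217, ω₁=3.389, θ₂=0.414, ω₂=1.662
apply F[9]=-20.000 → step 10: x=-0.405, v=-4.010, θ₁=0.290, ω₁=3.862, θ₂=0.445, ω₂=1.458
apply F[10]=-20.000 → step 11: x=-0.488, v=-4.313, θ₁=0.372, ω₁=4.294, θ₂=0.472, ω₂=1.233
apply F[11]=-20.000 → step 12: x=-0.577, v=-4.548, θ₁=0.461, ω₁=4.648, θ₂=0.495, ω₂=1.079
apply F[12]=-20.000 → step 13: x=-0.669, v=-4.713, θ₁=0.557, ω₁=4.895, θ₂=0.517, ω₂=1.088
apply F[13]=+11.442 → step 14: x=-0.760, v=-4.392, θ₁=0.653, ω₁=4.718, θ₂=0.539, ω₂=1.147
apply F[14]=+20.000 → step 15: x=-0.844, v=-3.979, θ₁=0.745, ω₁=4.520, θ₂=0.562, ω₂=1.147
Max |angle| over trajectory = 0.745 rad; bound = 0.561 → exceeded.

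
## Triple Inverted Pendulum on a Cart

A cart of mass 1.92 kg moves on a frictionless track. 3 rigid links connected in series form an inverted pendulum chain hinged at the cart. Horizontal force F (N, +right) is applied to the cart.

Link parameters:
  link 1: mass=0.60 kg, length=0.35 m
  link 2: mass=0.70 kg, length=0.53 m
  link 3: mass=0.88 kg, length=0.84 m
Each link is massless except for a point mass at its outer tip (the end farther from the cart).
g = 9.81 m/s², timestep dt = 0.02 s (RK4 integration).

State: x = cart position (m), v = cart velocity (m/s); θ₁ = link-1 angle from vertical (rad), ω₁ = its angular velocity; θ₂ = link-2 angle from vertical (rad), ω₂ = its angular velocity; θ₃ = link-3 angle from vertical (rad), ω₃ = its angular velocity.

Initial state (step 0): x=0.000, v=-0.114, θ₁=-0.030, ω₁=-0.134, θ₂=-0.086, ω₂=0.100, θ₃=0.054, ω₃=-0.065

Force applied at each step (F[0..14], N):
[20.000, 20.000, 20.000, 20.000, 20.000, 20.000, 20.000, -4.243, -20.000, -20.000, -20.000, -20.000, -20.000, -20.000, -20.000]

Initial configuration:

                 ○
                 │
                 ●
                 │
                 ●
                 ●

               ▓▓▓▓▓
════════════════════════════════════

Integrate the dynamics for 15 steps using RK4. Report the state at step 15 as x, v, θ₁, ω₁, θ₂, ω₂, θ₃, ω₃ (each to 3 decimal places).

apply F[0]=+20.000 → step 1: x=-0.000, v=0.101, θ₁=-0.038, ω₁=-0.696, θ₂=-0.085, ω₂=-0.025, θ₃=0.053, ω₃=0.003
apply F[1]=+20.000 → step 2: x=0.004, v=0.319, θ₁=-0.058, ω₁=-1.293, θ₂=-0.087, ω₂=-0.128, θ₃=0.054, ω₃=0.067
apply F[2]=+20.000 → step 3: x=0.013, v=0.540, θ₁=-0.090, ω₁=-1.946, θ₂=-0.090, ω₂=-0.197, θ₃=0.056, ω₃=0.127
apply F[3]=+20.000 → step 4: x=0.026, v=0.765, θ₁=-0.136, ω₁=-2.665, θ₂=-0.094, ω₂=-0.225, θ₃=0.059, ω₃=0.179
apply F[4]=+20.000 → step 5: x=0.043, v=0.989, θ₁=-0.197, ω₁=-3.432, θ₂=-0.099, ω₂=-0.217, θ₃=0.063, ω₃=0.215
apply F[5]=+20.000 → step 6: x=0.065, v=1.206, θ₁=-0.274, ω₁=-4.198, θ₂=-0.103, ω₂=-0.200, θ₃=0.068, ω₃=0.230
apply F[6]=+20.000 → step 7: x=0.091, v=1.408, θ₁=-0.365, ω₁=-4.886, θ₂=-0.107, ω₂=-0.223, θ₃=0.072, ω₃=0.221
apply F[7]=-4.243 → step 8: x=0.119, v=1.371, θ₁=-0.464, ω₁=-5.050, θ₂=-0.111, ω₂=-0.195, θ₃=0.077, ω₃=0.229
apply F[8]=-20.000 → step 9: x=0.145, v=1.194, θ₁=-0.565, ω₁=-5.034, θ₂=-0.114, ω₂=-0.068, θ₃=0.082, ω₃=0.255
apply F[9]=-20.000 → step 10: x=0.167, v=1.018, θ₁=-0.666, ω₁=-5.103, θ₂=-0.114, ω₂=0.077, θ₃=0.087, ω₃=0.278
apply F[10]=-20.000 → step 11: x=0.186, v=0.841, θ₁=-0.769, ω₁=-5.231, θ₂=-0.111, ω₂=0.222, θ₃=0.093, ω₃=0.296
apply F[11]=-20.000 → step 12: x=0.201, v=0.659, θ₁=-0.875, ω₁=-5.402, θ₂=-0.105, ω₂=0.353, θ₃=0.099, ω₃=0.308
apply F[12]=-20.000 → step 13: x=0.212, v=0.471, θ₁=-0.985, ω₁=-5.609, θ₂=-0.097, ω₂=0.460, θ₃=0.105, ω₃=0.316
apply F[13]=-20.000 → step 14: x=0.219, v=0.275, θ₁=-1.100, ω₁=-5.853, θ₂=-0.087, ω₂=0.531, θ₃=0.111, ω₃=0.320
apply F[14]=-20.000 → step 15: x=0.223, v=0.071, θ₁=-1.220, ω₁=-6.139, θ₂=-0.076, ω₂=0.556, θ₃=0.118, ω₃=0.320

Answer: x=0.223, v=0.071, θ₁=-1.220, ω₁=-6.139, θ₂=-0.076, ω₂=0.556, θ₃=0.118, ω₃=0.320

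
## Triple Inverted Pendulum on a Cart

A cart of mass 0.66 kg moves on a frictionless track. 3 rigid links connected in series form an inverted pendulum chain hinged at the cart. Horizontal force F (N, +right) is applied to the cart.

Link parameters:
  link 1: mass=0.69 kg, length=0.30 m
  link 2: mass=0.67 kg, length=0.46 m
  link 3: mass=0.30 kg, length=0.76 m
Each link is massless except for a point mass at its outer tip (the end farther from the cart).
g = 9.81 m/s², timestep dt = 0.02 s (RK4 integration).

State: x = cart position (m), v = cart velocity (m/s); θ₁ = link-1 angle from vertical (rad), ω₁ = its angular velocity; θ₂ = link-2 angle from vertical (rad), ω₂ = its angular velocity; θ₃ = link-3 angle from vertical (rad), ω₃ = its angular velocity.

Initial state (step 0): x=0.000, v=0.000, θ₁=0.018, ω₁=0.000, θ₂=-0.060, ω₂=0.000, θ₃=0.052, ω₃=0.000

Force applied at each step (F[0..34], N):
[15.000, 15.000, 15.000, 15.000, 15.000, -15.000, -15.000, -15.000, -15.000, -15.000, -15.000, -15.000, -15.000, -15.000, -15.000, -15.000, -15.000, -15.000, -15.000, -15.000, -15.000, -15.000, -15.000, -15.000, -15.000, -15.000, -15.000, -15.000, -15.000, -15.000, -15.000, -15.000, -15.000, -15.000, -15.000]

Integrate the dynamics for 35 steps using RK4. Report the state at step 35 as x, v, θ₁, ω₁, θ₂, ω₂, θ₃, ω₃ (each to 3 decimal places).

apply F[0]=+15.000 → step 1: x=0.004, v=0.448, θ₁=0.004, ω₁=-1.417, θ₂=-0.061, ω₂=-0.097, θ₃=0.052, ω₃=0.042
apply F[1]=+15.000 → step 2: x=0.018, v=0.908, θ₁=-0.039, ω₁=-2.924, θ₂=-0.064, ω₂=-0.154, θ₃=0.054, ω₃=0.076
apply F[2]=+15.000 → step 3: x=0.041, v=1.375, θ₁=-0.114, ω₁=-4.524, θ₂=-0.067, ω₂=-0.163, θ₃=0.055, ω₃=0.093
apply F[3]=+15.000 → step 4: x=0.073, v=1.808, θ₁=-0.220, ω₁=-6.030, θ₂=-0.070, ω₂=-0.186, θ₃=0.057, ω₃=0.083
apply F[4]=+15.000 → step 5: x=0.113, v=2.148, θ₁=-0.352, ω₁=-7.145, θ₂=-0.075, ω₂=-0.346, θ₃=0.058, ω₃=0.044
apply F[5]=-15.000 → step 6: x=0.151, v=1.756, θ₁=-0.486, ω₁=-6.306, θ₂=-0.081, ω₂=-0.247, θ₃=0.059, ω₃=0.059
apply F[6]=-15.000 → step 7: x=0.183, v=1.423, θ₁=-0.607, ω₁=-5.872, θ₂=-0.084, ω₂=-0.040, θ₃=0.061, ω₃=0.081
apply F[7]=-15.000 → step 8: x=0.209, v=1.121, θ₁=-0.722, ω₁=-5.694, θ₂=-0.083, ω₂=0.231, θ₃=0.063, ω₃=0.104
apply F[8]=-15.000 → step 9: x=0.228, v=0.832, θ₁=-0.836, ω₁=-5.681, θ₂=-0.075, ω₂=0.536, θ₃=0.065, ω₃=0.123
apply F[9]=-15.000 → step 10: x=0.242, v=0.543, θ₁=-0.950, ω₁=-5.778, θ₂=-0.061, ω₂=0.855, θ₃=0.068, ω₃=0.137
apply F[10]=-15.000 → step 11: x=0.250, v=0.248, θ₁=-1.068, ω₁=-5.956, θ₂=-0.041, ω₂=1.170, θ₃=0.070, ω₃=0.146
apply F[11]=-15.000 → step 12: x=0.252, v=-0.060, θ₁=-1.189, ω₁=-6.201, θ₂=-0.014, ω₂=1.468, θ₃=0.073, ω₃=0.150
apply F[12]=-15.000 → step 13: x=0.247, v=-0.385, θ₁=-1.316, ω₁=-6.515, θ₂=0.018, ω₂=1.737, θ₃=0.076, ω₃=0.152
apply F[13]=-15.000 → step 14: x=0.236, v=-0.731, θ₁=-1.450, ω₁=-6.913, θ₂=0.055, ω₂=1.964, θ₃=0.079, ω₃=0.151
apply F[14]=-15.000 → step 15: x=0.218, v=-1.105, θ₁=-1.593, ω₁=-7.426, θ₂=0.096, ω₂=2.131, θ₃=0.082, ω₃=0.151
apply F[15]=-15.000 → step 16: x=0.192, v=-1.520, θ₁=-1.749, ω₁=-8.117, θ₂=0.140, ω₂=2.212, θ₃=0.086, ω₃=0.152
apply F[16]=-15.000 → step 17: x=0.157, v=-1.998, θ₁=-1.920, ω₁=-9.105, θ₂=0.184, ω₂=2.165, θ₃=0.089, ω₃=0.154
apply F[17]=-15.000 → step 18: x=0.111, v=-2.592, θ₁=-2.116, ω₁=-10.631, θ₂=0.225, ω₂=1.915, θ₃=0.092, ω₃=0.149
apply F[18]=-15.000 → step 19: x=0.051, v=-3.427, θ₁=-2.352, ω₁=-13.266, θ₂=0.258, ω₂=1.325, θ₃=0.094, ω₃=0.107
apply F[19]=-15.000 → step 20: x=-0.030, v=-4.843, θ₁=-2.663, ω₁=-18.419, θ₂=0.274, ω₂=0.274, θ₃=0.095, ω₃=-0.101
apply F[20]=-15.000 → step 21: x=-0.147, v=-6.732, θ₁=-3.103, ω₁=-24.121, θ₂=0.279, ω₂=1.243, θ₃=0.086, ω₃=-0.956
apply F[21]=-15.000 → step 22: x=-0.280, v=-6.335, θ₁=-3.540, ω₁=-19.022, θ₂=0.359, ω₂=6.669, θ₃=0.058, ω₃=-1.742
apply F[22]=-15.000 → step 23: x=-0.401, v=-5.774, θ₁=-3.890, ω₁=-16.659, θ₂=0.528, ω₂=10.008, θ₃=0.021, ω₃=-1.818
apply F[23]=-15.000 → step 24: x=-0.511, v=-5.150, θ₁=-4.224, ω₁=-17.006, θ₂=0.755, ω₂=12.584, θ₃=-0.011, ω₃=-1.291
apply F[24]=-15.000 → step 25: x=-0.604, v=-3.968, θ₁=-4.582, ω₁=-19.021, θ₂=1.031, ω₂=15.032, θ₃=-0.024, ω₃=0.218
apply F[25]=-15.000 → step 26: x=-0.663, v=-1.826, θ₁=-4.986, ω₁=-21.174, θ₂=1.347, ω₂=16.023, θ₃=0.008, ω₃=3.169
apply F[26]=-15.000 → step 27: x=-0.677, v=0.290, θ₁=-5.411, ω₁=-20.958, θ₂=1.645, ω₂=13.222, θ₃=0.103, ω₃=6.204
apply F[27]=-15.000 → step 28: x=-0.659, v=1.290, θ₁=-5.820, ω₁=-20.109, θ₂=1.863, ω₂=8.467, θ₃=0.244, ω₃=7.631
apply F[28]=-15.000 → step 29: x=-0.631, v=1.418, θ₁=-6.222, ω₁=-20.158, θ₂=1.980, ω₂=3.137, θ₃=0.400, ω₃=7.697
apply F[29]=-15.000 → step 30: x=-0.609, v=0.628, θ₁=-6.620, ω₁=-19.332, θ₂=1.991, ω₂=-1.735, θ₃=0.546, ω₃=6.884
apply F[30]=-15.000 → step 31: x=-0.609, v=-0.651, θ₁=-6.986, ω₁=-17.148, θ₂=1.927, ω₂=-4.276, θ₃=0.676, ω₃=6.138
apply F[31]=-15.000 → step 32: x=-0.634, v=-1.767, θ₁=-7.311, ω₁=-15.566, θ₂=1.830, ω₂=-5.269, θ₃=0.795, ω₃=5.831
apply F[32]=-15.000 → step 33: x=-0.679, v=-2.709, θ₁=-7.615, ω₁=-15.016, θ₂=1.720, ω₂=-5.729, θ₃=0.910, ω₃=5.760
apply F[33]=-15.000 → step 34: x=-0.742, v=-3.631, θ₁=-7.918, ω₁=-15.401, θ₂=1.603, ω₂=-5.939, θ₃=1.025, ω₃=5.753
apply F[34]=-15.000 → step 35: x=-0.825, v=-4.707, θ₁=-8.238, ω₁=-16.783, θ₂=1.484, ω₂=-5.799, θ₃=1.140, ω₃=5.709

Answer: x=-0.825, v=-4.707, θ₁=-8.238, ω₁=-16.783, θ₂=1.484, ω₂=-5.799, θ₃=1.140, ω₃=5.709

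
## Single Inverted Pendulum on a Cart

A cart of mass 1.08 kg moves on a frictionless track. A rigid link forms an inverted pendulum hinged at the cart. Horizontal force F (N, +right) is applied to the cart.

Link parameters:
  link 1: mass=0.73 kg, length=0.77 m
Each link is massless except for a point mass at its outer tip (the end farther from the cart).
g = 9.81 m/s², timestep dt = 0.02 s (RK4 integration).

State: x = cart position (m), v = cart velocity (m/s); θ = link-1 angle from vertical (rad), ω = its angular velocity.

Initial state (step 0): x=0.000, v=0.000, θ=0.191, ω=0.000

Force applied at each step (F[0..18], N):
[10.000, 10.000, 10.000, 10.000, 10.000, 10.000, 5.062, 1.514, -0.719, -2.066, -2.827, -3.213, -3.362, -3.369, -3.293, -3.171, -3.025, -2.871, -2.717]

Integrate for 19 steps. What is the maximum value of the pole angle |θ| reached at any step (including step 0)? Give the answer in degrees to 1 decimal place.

Answer: 10.9°

Derivation:
apply F[0]=+10.000 → step 1: x=0.002, v=0.157, θ=0.189, ω=-0.152
apply F[1]=+10.000 → step 2: x=0.006, v=0.314, θ=0.185, ω=-0.305
apply F[2]=+10.000 → step 3: x=0.014, v=0.473, θ=0.177, ω=-0.461
apply F[3]=+10.000 → step 4: x=0.025, v=0.633, θ=0.166, ω=-0.623
apply F[4]=+10.000 → step 5: x=0.039, v=0.795, θ=0.152, ω=-0.790
apply F[5]=+10.000 → step 6: x=0.057, v=0.960, θ=0.135, ω=-0.966
apply F[6]=+5.062 → step 7: x=0.077, v=1.038, θ=0.115, ω=-1.035
apply F[7]=+1.514 → step 8: x=0.098, v=1.053, θ=0.094, ω=-1.028
apply F[8]=-0.719 → step 9: x=0.119, v=1.030, θ=0.074, ω=-0.976
apply F[9]=-2.066 → step 10: x=0.139, v=0.984, θ=0.055, ω=-0.900
apply F[10]=-2.827 → step 11: x=0.158, v=0.926, θ=0.038, ω=-0.813
apply F[11]=-3.213 → step 12: x=0.176, v=0.863, θ=0.023, ω=-0.723
apply F[12]=-3.362 → step 13: x=0.192, v=0.798, θ=0.009, ω=-0.635
apply F[13]=-3.369 → step 14: x=0.208, v=0.735, θ=-0.003, ω=-0.553
apply F[14]=-3.293 → step 15: x=0.222, v=0.676, θ=-0.013, ω=-0.477
apply F[15]=-3.171 → step 16: x=0.235, v=0.619, θ=-0.022, ω=-0.408
apply F[16]=-3.025 → step 17: x=0.247, v=0.566, θ=-0.029, ω=-0.346
apply F[17]=-2.871 → step 18: x=0.258, v=0.518, θ=-0.036, ω=-0.291
apply F[18]=-2.717 → step 19: x=0.267, v=0.472, θ=-0.041, ω=-0.242
Max |angle| over trajectory = 0.191 rad = 10.9°.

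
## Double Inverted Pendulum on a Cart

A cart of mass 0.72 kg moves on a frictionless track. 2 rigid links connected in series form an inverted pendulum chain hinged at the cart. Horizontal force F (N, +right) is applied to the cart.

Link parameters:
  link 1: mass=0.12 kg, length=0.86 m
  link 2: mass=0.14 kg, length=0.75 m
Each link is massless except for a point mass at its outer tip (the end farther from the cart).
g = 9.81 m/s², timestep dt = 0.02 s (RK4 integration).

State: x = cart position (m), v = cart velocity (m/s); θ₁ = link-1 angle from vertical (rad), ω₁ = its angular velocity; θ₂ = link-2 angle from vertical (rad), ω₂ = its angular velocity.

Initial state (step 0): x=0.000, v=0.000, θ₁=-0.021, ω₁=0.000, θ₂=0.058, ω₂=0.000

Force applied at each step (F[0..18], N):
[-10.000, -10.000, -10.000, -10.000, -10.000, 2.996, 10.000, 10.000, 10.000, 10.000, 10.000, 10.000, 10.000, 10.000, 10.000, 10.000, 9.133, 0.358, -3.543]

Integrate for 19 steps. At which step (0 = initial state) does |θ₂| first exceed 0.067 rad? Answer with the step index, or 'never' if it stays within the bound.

Answer: 5

Derivation:
apply F[0]=-10.000 → step 1: x=-0.003, v=-0.276, θ₁=-0.018, ω₁=0.296, θ₂=0.058, ω₂=0.045
apply F[1]=-10.000 → step 2: x=-0.011, v=-0.553, θ₁=-0.009, ω₁=0.595, θ₂=0.060, ω₂=0.086
apply F[2]=-10.000 → step 3: x=-0.025, v=-0.831, θ₁=0.006, ω₁=0.901, θ₂=0.062, ω₂=0.120
apply F[3]=-10.000 → step 4: x=-0.044, v=-1.109, θ₁=0.027, ω₁=1.218, θ₂=0.065, ω₂=0.144
apply F[4]=-10.000 → step 5: x=-0.069, v=-1.389, θ₁=0.055, ω₁=1.547, θ₂=0.068, ω₂=0.155
apply F[5]=+2.996 → step 6: x=-0.096, v=-1.310, θ₁=0.085, ω₁=1.471, θ₂=0.071, ω₂=0.155
apply F[6]=+10.000 → step 7: x=-0.120, v=-1.039, θ₁=0.111, ω₁=1.187, θ₂=0.074, ω₂=0.140
apply F[7]=+10.000 → step 8: x=-0.138, v=-0.771, θ₁=0.132, ω₁=0.918, θ₂=0.076, ω₂=0.112
apply F[8]=+10.000 → step 9: x=-0.151, v=-0.504, θ₁=0.148, ω₁=0.662, θ₂=0.078, ω₂=0.071
apply F[9]=+10.000 → step 10: x=-0.158, v=-0.239, θ₁=0.159, ω₁=0.416, θ₂=0.079, ω₂=0.022
apply F[10]=+10.000 → step 11: x=-0.160, v=0.025, θ₁=0.165, ω₁=0.176, θ₂=0.079, ω₂=-0.034
apply F[11]=+10.000 → step 12: x=-0.157, v=0.289, θ₁=0.166, ω₁=-0.062, θ₂=0.078, ω₂=-0.094
apply F[12]=+10.000 → step 13: x=-0.149, v=0.553, θ₁=0.162, ω₁=-0.299, θ₂=0.075, ω₂=-0.153
apply F[13]=+10.000 → step 14: x=-0.135, v=0.818, θ₁=0.154, ω₁=-0.541, θ₂=0.071, ω₂=-0.210
apply F[14]=+10.000 → step 15: x=-0.116, v=1.084, θ₁=0.141, ω₁=-0.789, θ₂=0.067, ω₂=-0.260
apply F[15]=+10.000 → step 16: x=-0.092, v=1.351, θ₁=0.122, ω₁=-1.048, θ₂=0.061, ω₂=-0.302
apply F[16]=+9.133 → step 17: x=-0.062, v=1.597, θ₁=0.099, ω₁=-1.293, θ₂=0.055, ω₂=-0.332
apply F[17]=+0.358 → step 18: x=-0.030, v=1.602, θ₁=0.073, ω₁=-1.271, θ₂=0.048, ω₂=-0.349
apply F[18]=-3.543 → step 19: x=0.001, v=1.500, θ₁=0.049, ω₁=-1.135, θ₂=0.041, ω₂=-0.357
|θ₂| = 0.068 > 0.067 first at step 5.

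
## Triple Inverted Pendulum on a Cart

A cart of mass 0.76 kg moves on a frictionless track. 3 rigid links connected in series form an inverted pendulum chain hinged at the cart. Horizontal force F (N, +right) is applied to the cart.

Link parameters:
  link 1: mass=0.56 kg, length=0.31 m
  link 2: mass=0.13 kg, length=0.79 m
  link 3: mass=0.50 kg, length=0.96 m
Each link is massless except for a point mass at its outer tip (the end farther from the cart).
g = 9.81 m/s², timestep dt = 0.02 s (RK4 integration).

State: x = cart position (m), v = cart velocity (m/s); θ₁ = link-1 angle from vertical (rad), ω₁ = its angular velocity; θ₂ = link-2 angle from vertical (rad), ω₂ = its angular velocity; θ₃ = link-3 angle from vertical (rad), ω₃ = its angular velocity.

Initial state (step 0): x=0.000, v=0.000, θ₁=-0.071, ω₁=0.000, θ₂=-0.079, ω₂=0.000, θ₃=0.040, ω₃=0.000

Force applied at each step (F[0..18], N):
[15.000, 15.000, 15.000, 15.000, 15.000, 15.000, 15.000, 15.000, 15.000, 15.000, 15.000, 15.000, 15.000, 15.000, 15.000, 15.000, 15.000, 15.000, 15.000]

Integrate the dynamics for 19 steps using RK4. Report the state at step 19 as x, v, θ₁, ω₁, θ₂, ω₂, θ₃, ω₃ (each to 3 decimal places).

apply F[0]=+15.000 → step 1: x=0.004, v=0.413, θ₁=-0.085, ω₁=-1.375, θ₂=-0.080, ω₂=-0.089, θ₃=0.041, ω₃=0.092
apply F[1]=+15.000 → step 2: x=0.017, v=0.827, θ₁=-0.126, ω₁=-2.776, θ₂=-0.082, ω₂=-0.152, θ₃=0.044, ω₃=0.164
apply F[2]=+15.000 → step 3: x=0.037, v=1.234, θ₁=-0.196, ω₁=-4.183, θ₂=-0.086, ω₂=-0.174, θ₃=0.047, ω₃=0.196
apply F[3]=+15.000 → step 4: x=0.066, v=1.611, θ₁=-0.293, ω₁=-5.489, θ₂=-0.089, ω₂=-0.166, θ₃=0.051, ω₃=0.167
apply F[4]=+15.000 → step 5: x=0.101, v=1.930, θ₁=-0.414, ω₁=-6.554, θ₂=-0.092, ω₂=-0.175, θ₃=0.053, ω₃=0.075
apply F[5]=+15.000 → step 6: x=0.142, v=2.179, θ₁=-0.553, ω₁=-7.310, θ₂=-0.097, ω₂=-0.253, θ₃=0.054, ω₃=-0.059
apply F[6]=+15.000 → step 7: x=0.188, v=2.361, θ₁=-0.704, ω₁=-7.808, θ₂=-0.103, ω₂=-0.426, θ₃=0.051, ω₃=-0.206
apply F[7]=+15.000 → step 8: x=0.237, v=2.492, θ₁=-0.864, ω₁=-8.145, θ₂=-0.114, ω₂=-0.691, θ₃=0.045, ω₃=-0.349
apply F[8]=+15.000 → step 9: x=0.287, v=2.584, θ₁=-1.030, ω₁=-8.404, θ₂=-0.131, ω₂=-1.035, θ₃=0.037, ω₃=-0.481
apply F[9]=+15.000 → step 10: x=0.340, v=2.644, θ₁=-1.200, ω₁=-8.638, θ₂=-0.156, ω₂=-1.447, θ₃=0.026, ω₃=-0.604
apply F[10]=+15.000 → step 11: x=0.393, v=2.676, θ₁=-1.375, ω₁=-8.878, θ₂=-0.190, ω₂=-1.916, θ₃=0.013, ω₃=-0.722
apply F[11]=+15.000 → step 12: x=0.447, v=2.685, θ₁=-1.555, ω₁=-9.140, θ₂=-0.233, ω₂=-2.439, θ₃=-0.003, ω₃=-0.838
apply F[12]=+15.000 → step 13: x=0.500, v=2.671, θ₁=-1.741, ω₁=-9.426, θ₂=-0.288, ω₂=-3.014, θ₃=-0.021, ω₃=-0.959
apply F[13]=+15.000 → step 14: x=0.553, v=2.642, θ₁=-1.933, ω₁=-9.731, θ₂=-0.354, ω₂=-3.642, θ₃=-0.041, ω₃=-1.090
apply F[14]=+15.000 → step 15: x=0.606, v=2.606, θ₁=-2.130, ω₁=-10.029, θ₂=-0.434, ω₂=-4.323, θ₃=-0.064, ω₃=-1.238
apply F[15]=+15.000 → step 16: x=0.658, v=2.582, θ₁=-2.333, ω₁=-10.258, θ₂=-0.527, ω₂=-5.053, θ₃=-0.091, ω₃=-1.414
apply F[16]=+15.000 → step 17: x=0.709, v=2.601, θ₁=-2.539, ω₁=-10.291, θ₂=-0.636, ω₂=-5.804, θ₃=-0.121, ω₃=-1.631
apply F[17]=+15.000 → step 18: x=0.762, v=2.708, θ₁=-2.742, ω₁=-9.930, θ₂=-0.759, ω₂=-6.500, θ₃=-0.156, ω₃=-1.917
apply F[18]=+15.000 → step 19: x=0.819, v=2.937, θ₁=-2.933, ω₁=-8.989, θ₂=-0.895, ω₂=-7.005, θ₃=-0.198, ω₃=-2.312

Answer: x=0.819, v=2.937, θ₁=-2.933, ω₁=-8.989, θ₂=-0.895, ω₂=-7.005, θ₃=-0.198, ω₃=-2.312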